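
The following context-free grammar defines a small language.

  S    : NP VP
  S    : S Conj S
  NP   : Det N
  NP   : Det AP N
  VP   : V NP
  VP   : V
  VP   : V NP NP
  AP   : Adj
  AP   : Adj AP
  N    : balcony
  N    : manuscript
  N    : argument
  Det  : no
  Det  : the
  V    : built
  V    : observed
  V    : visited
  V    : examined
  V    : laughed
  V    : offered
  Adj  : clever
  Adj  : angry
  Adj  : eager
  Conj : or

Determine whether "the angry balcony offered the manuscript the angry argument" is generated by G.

[S [NP [Det the] [AP [Adj angry]] [N balcony]] [VP [V offered] [NP [Det the] [N manuscript]] [NP [Det the] [AP [Adj angry]] [N argument]]]]
Every word is introduced by a lexical rule and the phrasal rules combine the resulting categories into a single S.

Grammatical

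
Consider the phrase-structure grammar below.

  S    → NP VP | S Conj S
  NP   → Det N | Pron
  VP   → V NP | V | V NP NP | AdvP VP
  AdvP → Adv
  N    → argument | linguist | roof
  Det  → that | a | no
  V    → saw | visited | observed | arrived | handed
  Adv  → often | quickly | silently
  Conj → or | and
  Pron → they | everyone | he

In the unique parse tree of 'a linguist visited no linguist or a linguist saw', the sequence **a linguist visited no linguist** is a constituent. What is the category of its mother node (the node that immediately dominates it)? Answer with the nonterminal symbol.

[S [S [NP [Det a] [N linguist]] [VP [V visited] [NP [Det no] [N linguist]]]] [Conj or] [S [NP [Det a] [N linguist]] [VP [V saw]]]]
The span 'a linguist visited no linguist' is the S node built by S → NP VP.
Its mother is the S built by S → S Conj S.

S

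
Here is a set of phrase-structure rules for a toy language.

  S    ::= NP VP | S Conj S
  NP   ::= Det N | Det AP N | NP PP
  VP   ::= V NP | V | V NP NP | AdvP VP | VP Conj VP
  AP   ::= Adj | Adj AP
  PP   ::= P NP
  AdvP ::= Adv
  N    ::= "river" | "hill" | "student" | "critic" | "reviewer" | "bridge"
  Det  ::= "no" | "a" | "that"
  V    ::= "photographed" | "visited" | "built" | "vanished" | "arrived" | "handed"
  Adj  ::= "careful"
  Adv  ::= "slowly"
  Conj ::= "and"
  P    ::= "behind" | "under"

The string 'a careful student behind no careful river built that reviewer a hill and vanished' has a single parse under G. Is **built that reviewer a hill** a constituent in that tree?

[S [NP [NP [Det a] [AP [Adj careful]] [N student]] [PP [P behind] [NP [Det no] [AP [Adj careful]] [N river]]]] [VP [VP [V built] [NP [Det that] [N reviewer]] [NP [Det a] [N hill]]] [Conj and] [VP [V vanished]]]]
The words 'built that reviewer a hill' are exhaustively dominated by a single VP node (built by VP → V NP NP), so they form a constituent.

Yes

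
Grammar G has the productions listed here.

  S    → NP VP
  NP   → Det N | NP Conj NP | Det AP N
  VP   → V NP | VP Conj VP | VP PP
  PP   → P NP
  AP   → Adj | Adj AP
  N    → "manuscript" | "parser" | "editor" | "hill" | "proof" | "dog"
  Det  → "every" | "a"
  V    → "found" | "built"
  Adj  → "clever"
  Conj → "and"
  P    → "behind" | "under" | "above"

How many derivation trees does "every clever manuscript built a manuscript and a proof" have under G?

[S [NP [Det every] [AP [Adj clever]] [N manuscript]] [VP [V built] [NP [NP [Det a] [N manuscript]] [Conj and] [NP [Det a] [N proof]]]]]
No rule offers an alternative attachment or grouping for any span, so this is the only derivation.

1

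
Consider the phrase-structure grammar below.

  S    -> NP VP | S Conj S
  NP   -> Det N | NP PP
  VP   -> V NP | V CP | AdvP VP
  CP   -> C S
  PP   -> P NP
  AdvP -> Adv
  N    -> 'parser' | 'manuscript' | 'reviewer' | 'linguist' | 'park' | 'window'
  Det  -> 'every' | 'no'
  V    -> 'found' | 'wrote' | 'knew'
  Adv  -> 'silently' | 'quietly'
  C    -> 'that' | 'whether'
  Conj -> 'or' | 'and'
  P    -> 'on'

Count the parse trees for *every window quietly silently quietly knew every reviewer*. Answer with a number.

1

[S [NP [Det every] [N window]] [VP [AdvP [Adv quietly]] [VP [AdvP [Adv silently]] [VP [AdvP [Adv quietly]] [VP [V knew] [NP [Det every] [N reviewer]]]]]]]
No rule offers an alternative attachment or grouping for any span, so this is the only derivation.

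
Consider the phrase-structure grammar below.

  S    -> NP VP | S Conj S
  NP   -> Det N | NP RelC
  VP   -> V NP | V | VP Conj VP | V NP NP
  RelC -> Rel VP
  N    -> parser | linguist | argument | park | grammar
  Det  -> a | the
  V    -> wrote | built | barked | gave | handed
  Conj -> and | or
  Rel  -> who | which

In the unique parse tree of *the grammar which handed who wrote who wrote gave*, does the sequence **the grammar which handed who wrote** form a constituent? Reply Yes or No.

Yes

[S [NP [NP [NP [NP [Det the] [N grammar]] [RelC [Rel which] [VP [V handed]]]] [RelC [Rel who] [VP [V wrote]]]] [RelC [Rel who] [VP [V wrote]]]] [VP [V gave]]]
The words 'the grammar which handed who wrote' are exhaustively dominated by a single NP node (built by NP → NP RelC), so they form a constituent.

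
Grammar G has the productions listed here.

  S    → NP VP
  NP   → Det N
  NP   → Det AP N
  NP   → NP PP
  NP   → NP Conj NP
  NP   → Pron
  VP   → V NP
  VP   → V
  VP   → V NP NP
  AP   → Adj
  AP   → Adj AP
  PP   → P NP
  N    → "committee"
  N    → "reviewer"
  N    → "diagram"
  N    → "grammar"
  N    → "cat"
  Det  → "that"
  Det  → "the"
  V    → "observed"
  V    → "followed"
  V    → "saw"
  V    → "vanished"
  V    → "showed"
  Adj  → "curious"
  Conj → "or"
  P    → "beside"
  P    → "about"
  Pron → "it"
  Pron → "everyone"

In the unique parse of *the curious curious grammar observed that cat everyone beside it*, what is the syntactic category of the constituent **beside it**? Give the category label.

S
  NP
    Det: the
    AP
      Adj: curious
      AP
        Adj: curious
    N: grammar
  VP
    V: observed
    NP
      Det: that
      N: cat
    NP
      NP
        Pron: everyone
      PP
        P: beside
        NP
          Pron: it
The span 'beside it' is the PP node built by PP → P NP.

PP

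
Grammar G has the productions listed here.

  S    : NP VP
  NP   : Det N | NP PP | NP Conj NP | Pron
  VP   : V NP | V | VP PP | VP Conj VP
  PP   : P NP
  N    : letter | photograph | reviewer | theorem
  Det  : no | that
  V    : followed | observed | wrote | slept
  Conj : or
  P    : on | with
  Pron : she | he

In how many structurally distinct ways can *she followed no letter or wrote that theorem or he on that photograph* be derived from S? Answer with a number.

Two of the 4 distinct bracketings:
[S [NP [Pron she]] [VP [VP [VP [V followed] [NP [Det no] [N letter]]] [Conj or] [VP [V wrote] [NP [NP [Det that] [N theorem]] [Conj or] [NP [Pron he]]]]] [PP [P on] [NP [Det that] [N photograph]]]]]
[S [NP [Pron she]] [VP [VP [V followed] [NP [Det no] [N letter]]] [Conj or] [VP [V wrote] [NP [NP [NP [Det that] [N theorem]] [Conj or] [NP [Pron he]]] [PP [P on] [NP [Det that] [N photograph]]]]]]]
The difference turns on whether NP → NP PP is used at the relevant span, versus an alternative expansion of NP.

4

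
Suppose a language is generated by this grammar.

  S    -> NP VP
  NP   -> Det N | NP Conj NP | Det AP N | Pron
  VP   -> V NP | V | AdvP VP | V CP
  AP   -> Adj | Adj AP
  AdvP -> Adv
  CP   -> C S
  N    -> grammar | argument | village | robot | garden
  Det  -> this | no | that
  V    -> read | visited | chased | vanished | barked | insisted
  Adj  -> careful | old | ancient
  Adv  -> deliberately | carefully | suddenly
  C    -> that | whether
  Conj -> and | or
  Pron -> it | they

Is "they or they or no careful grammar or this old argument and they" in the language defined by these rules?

For S → NP VP, every NP-prefix leaves a non-VP remainder: after 'they' the remainder is not a VP; after 'they or they' the remainder is not a VP; after 'they or they or no careful grammar' the remainder is not a VP (and 1 more).

Ungrammatical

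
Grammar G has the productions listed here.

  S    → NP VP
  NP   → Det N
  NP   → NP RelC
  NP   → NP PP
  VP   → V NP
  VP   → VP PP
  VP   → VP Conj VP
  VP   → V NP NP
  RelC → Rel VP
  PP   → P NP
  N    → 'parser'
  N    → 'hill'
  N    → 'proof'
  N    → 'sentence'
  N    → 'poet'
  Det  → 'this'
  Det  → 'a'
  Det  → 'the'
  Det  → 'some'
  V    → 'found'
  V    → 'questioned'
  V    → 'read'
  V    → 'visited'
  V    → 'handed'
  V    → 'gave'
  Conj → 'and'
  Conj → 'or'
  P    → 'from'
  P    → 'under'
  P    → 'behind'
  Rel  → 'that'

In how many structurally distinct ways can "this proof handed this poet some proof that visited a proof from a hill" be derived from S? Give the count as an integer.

4

Two of the 4 distinct bracketings:
[S [NP [Det this] [N proof]] [VP [VP [V handed] [NP [Det this] [N poet]] [NP [NP [Det some] [N proof]] [RelC [Rel that] [VP [V visited] [NP [Det a] [N proof]]]]]] [PP [P from] [NP [Det a] [N hill]]]]]
[S [NP [Det this] [N proof]] [VP [V handed] [NP [Det this] [N poet]] [NP [NP [Det some] [N proof]] [RelC [Rel that] [VP [V visited] [NP [NP [Det a] [N proof]] [PP [P from] [NP [Det a] [N hill]]]]]]]]]
The difference turns on whether NP → NP PP is used at the relevant span, versus an alternative expansion of NP.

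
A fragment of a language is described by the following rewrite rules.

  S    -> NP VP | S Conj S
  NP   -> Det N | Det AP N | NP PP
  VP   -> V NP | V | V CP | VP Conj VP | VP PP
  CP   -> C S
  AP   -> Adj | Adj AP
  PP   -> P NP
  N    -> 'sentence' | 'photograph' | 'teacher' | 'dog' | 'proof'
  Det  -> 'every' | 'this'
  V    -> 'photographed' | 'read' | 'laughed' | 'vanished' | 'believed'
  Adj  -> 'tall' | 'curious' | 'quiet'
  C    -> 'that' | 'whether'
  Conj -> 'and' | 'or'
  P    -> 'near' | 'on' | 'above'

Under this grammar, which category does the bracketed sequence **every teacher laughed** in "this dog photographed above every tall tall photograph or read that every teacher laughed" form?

[S [NP [Det this] [N dog]] [VP [VP [VP [V photographed]] [PP [P above] [NP [Det every] [AP [Adj tall] [AP [Adj tall]]] [N photograph]]]] [Conj or] [VP [V read] [CP [C that] [S [NP [Det every] [N teacher]] [VP [V laughed]]]]]]]
The span 'every teacher laughed' is the S node built by S → NP VP.

S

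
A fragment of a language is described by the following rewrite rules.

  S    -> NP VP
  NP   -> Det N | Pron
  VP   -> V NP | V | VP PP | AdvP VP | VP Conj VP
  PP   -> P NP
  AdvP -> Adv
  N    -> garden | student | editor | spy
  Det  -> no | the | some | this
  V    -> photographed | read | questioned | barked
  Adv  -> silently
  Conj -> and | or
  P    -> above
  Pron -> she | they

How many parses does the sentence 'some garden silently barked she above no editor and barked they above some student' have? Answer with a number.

7

Two of the 7 distinct bracketings:
[S [NP [Det some] [N garden]] [VP [VP [AdvP [Adv silently]] [VP [VP [VP [V barked] [NP [Pron she]]] [PP [P above] [NP [Det no] [N editor]]]] [Conj and] [VP [V barked] [NP [Pron they]]]]] [PP [P above] [NP [Det some] [N student]]]]]
[S [NP [Det some] [N garden]] [VP [VP [VP [VP [AdvP [Adv silently]] [VP [V barked] [NP [Pron she]]]] [PP [P above] [NP [Det no] [N editor]]]] [Conj and] [VP [V barked] [NP [Pron they]]]] [PP [P above] [NP [Det some] [N student]]]]]
The trees differ in how a recursive rule is bracketed over the same span.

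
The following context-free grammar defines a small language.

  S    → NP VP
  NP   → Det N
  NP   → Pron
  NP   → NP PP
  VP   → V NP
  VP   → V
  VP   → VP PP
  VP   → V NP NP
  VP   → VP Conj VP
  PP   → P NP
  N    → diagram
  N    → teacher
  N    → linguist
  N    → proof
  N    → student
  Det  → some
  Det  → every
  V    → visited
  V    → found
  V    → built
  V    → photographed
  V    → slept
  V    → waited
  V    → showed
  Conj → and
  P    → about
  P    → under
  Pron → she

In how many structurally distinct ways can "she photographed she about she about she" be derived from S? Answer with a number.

Two of the 5 distinct bracketings:
[S [NP [Pron she]] [VP [V photographed] [NP [NP [Pron she]] [PP [P about] [NP [NP [Pron she]] [PP [P about] [NP [Pron she]]]]]]]]
[S [NP [Pron she]] [VP [V photographed] [NP [NP [NP [Pron she]] [PP [P about] [NP [Pron she]]]] [PP [P about] [NP [Pron she]]]]]]
The trees differ in how a recursive rule is bracketed over the same span.

5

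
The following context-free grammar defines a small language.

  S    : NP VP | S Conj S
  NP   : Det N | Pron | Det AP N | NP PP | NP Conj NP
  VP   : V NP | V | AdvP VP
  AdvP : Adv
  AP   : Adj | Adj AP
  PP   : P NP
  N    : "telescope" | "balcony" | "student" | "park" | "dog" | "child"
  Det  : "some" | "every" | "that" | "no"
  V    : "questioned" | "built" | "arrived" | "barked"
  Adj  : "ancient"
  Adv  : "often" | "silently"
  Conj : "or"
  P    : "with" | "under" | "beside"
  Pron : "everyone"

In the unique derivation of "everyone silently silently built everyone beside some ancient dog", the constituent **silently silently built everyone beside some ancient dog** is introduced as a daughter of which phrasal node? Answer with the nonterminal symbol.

[S [NP [Pron everyone]] [VP [AdvP [Adv silently]] [VP [AdvP [Adv silently]] [VP [V built] [NP [NP [Pron everyone]] [PP [P beside] [NP [Det some] [AP [Adj ancient]] [N dog]]]]]]]]
The span 'silently silently built everyone beside some ancient dog' is the VP node built by VP → AdvP VP.
Its mother is the S built by S → NP VP.

S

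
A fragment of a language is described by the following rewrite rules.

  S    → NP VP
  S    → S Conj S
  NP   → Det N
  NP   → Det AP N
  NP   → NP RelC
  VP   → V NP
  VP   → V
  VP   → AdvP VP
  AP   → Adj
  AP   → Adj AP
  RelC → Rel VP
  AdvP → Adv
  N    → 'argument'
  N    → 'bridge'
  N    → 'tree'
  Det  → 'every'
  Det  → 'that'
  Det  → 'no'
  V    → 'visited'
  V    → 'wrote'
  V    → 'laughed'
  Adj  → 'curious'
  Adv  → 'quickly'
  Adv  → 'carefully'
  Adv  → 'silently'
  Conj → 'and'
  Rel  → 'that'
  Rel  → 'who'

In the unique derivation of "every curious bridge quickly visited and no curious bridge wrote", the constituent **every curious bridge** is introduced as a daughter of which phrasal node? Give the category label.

S
  S
    NP
      Det: every
      AP
        Adj: curious
      N: bridge
    VP
      AdvP
        Adv: quickly
      VP
        V: visited
  Conj: and
  S
    NP
      Det: no
      AP
        Adj: curious
      N: bridge
    VP
      V: wrote
The span 'every curious bridge' is the NP node built by NP → Det AP N.
Its mother is the S built by S → NP VP.

S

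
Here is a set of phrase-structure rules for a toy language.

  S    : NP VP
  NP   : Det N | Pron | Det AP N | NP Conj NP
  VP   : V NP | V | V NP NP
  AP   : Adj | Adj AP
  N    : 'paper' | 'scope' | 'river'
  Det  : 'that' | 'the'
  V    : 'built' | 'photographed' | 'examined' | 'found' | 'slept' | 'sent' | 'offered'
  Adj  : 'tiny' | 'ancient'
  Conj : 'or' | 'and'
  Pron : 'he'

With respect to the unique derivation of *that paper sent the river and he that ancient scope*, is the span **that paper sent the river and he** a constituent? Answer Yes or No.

[S [NP [Det that] [N paper]] [VP [V sent] [NP [NP [Det the] [N river]] [Conj and] [NP [Pron he]]] [NP [Det that] [AP [Adj ancient]] [N scope]]]]
The smallest constituent containing 'that paper sent the river and he' is the S spanning 'that paper sent the river and he that ancient scope'; no single node in the tree dominates exactly the given words.

No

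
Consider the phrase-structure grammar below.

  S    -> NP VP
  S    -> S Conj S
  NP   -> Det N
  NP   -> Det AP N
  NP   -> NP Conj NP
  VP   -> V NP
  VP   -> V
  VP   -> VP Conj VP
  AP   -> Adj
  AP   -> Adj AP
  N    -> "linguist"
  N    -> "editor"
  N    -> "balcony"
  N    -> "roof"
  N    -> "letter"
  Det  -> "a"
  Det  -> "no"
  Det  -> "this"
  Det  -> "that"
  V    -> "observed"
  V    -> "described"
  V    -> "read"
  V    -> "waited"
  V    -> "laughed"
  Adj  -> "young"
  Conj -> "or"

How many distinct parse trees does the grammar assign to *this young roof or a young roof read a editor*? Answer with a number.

1

[S [NP [NP [Det this] [AP [Adj young]] [N roof]] [Conj or] [NP [Det a] [AP [Adj young]] [N roof]]] [VP [V read] [NP [Det a] [N editor]]]]
No rule offers an alternative attachment or grouping for any span, so this is the only derivation.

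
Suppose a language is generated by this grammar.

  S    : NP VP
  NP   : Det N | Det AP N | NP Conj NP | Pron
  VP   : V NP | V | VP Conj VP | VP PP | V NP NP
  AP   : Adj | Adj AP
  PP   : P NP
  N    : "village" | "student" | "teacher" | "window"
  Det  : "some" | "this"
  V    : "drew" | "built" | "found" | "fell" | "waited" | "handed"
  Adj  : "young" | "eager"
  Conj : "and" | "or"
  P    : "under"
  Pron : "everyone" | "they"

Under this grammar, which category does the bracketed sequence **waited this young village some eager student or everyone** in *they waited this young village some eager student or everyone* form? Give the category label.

[S [NP [Pron they]] [VP [V waited] [NP [Det this] [AP [Adj young]] [N village]] [NP [NP [Det some] [AP [Adj eager]] [N student]] [Conj or] [NP [Pron everyone]]]]]
The span 'waited this young village some eager student or everyone' is the VP node built by VP → V NP NP.

VP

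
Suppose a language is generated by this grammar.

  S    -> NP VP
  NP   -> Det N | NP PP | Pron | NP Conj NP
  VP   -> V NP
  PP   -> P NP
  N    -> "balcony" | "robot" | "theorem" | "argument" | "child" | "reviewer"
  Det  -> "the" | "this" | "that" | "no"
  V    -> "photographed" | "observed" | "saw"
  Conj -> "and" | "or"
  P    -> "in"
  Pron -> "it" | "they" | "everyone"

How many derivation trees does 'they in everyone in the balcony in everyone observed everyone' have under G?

5

Two of the 5 distinct bracketings:
[S [NP [NP [Pron they]] [PP [P in] [NP [NP [Pron everyone]] [PP [P in] [NP [NP [Det the] [N balcony]] [PP [P in] [NP [Pron everyone]]]]]]]] [VP [V observed] [NP [Pron everyone]]]]
[S [NP [NP [Pron they]] [PP [P in] [NP [NP [NP [Pron everyone]] [PP [P in] [NP [Det the] [N balcony]]]] [PP [P in] [NP [Pron everyone]]]]]] [VP [V observed] [NP [Pron everyone]]]]
The trees differ in how a recursive rule is bracketed over the same span.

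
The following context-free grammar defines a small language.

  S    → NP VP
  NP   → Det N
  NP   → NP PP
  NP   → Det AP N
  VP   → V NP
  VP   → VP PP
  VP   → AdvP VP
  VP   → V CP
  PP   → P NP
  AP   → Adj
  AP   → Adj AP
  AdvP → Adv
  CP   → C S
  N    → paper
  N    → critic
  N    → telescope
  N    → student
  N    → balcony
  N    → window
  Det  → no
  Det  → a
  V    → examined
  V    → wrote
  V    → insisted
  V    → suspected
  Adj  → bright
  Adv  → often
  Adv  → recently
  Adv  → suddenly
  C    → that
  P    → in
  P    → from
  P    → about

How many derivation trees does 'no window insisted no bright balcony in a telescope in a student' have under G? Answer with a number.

5

Two of the 5 distinct bracketings:
[S [NP [Det no] [N window]] [VP [V insisted] [NP [NP [Det no] [AP [Adj bright]] [N balcony]] [PP [P in] [NP [NP [Det a] [N telescope]] [PP [P in] [NP [Det a] [N student]]]]]]]]
[S [NP [Det no] [N window]] [VP [V insisted] [NP [NP [NP [Det no] [AP [Adj bright]] [N balcony]] [PP [P in] [NP [Det a] [N telescope]]]] [PP [P in] [NP [Det a] [N student]]]]]]
The trees differ in how a recursive rule is bracketed over the same span.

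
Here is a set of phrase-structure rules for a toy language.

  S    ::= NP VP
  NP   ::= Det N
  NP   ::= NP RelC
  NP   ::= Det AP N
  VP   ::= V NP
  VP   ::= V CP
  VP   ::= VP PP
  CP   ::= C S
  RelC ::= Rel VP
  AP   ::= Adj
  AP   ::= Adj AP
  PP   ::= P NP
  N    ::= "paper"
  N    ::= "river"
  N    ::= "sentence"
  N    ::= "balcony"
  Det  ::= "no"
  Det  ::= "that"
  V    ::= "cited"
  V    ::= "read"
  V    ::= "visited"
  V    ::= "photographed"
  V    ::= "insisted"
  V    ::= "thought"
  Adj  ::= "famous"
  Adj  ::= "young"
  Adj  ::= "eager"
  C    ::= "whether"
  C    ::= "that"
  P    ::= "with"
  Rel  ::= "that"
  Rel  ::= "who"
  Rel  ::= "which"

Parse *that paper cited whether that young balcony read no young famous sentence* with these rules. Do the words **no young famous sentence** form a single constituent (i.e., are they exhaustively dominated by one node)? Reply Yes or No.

[S [NP [Det that] [N paper]] [VP [V cited] [CP [C whether] [S [NP [Det that] [AP [Adj young]] [N balcony]] [VP [V read] [NP [Det no] [AP [Adj young] [AP [Adj famous]]] [N sentence]]]]]]]
The words 'no young famous sentence' are exhaustively dominated by a single NP node (built by NP → Det AP N), so they form a constituent.

Yes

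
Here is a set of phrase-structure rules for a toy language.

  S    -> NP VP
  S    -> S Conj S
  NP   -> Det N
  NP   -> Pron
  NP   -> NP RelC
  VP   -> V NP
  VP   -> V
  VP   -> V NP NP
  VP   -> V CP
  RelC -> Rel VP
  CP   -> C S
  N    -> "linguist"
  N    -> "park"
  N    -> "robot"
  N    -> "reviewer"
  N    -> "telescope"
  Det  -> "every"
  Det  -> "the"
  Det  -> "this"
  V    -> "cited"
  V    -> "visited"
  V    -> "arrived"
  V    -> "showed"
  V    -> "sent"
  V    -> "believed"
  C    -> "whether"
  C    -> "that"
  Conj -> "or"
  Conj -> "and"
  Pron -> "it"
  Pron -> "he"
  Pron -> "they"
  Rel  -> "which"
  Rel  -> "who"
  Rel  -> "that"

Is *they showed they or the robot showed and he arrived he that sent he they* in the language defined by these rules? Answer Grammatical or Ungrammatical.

Grammatical

[S [S [NP [Pron they]] [VP [V showed] [NP [Pron they]]]] [Conj or] [S [S [NP [Det the] [N robot]] [VP [V showed]]] [Conj and] [S [NP [Pron he]] [VP [V arrived] [NP [NP [Pron he]] [RelC [Rel that] [VP [V sent] [NP [Pron he]] [NP [Pron they]]]]]]]]]
Every word is introduced by a lexical rule and the phrasal rules combine the resulting categories into a single S.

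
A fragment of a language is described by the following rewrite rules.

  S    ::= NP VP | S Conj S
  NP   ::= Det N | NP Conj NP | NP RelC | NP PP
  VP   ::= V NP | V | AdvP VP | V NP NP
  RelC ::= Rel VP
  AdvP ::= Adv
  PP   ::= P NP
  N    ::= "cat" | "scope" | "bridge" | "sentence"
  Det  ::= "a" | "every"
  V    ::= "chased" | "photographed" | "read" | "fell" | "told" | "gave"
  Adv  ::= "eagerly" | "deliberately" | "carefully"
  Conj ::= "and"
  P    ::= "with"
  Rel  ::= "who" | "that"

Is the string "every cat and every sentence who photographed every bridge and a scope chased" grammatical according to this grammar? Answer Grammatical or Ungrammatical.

S
  NP
    NP
      Det: every
      N: cat
    Conj: and
    NP
      NP
        NP
          Det: every
          N: sentence
        RelC
          Rel: who
          VP
            V: photographed
            NP
              Det: every
              N: bridge
      Conj: and
      NP
        Det: a
        N: scope
  VP
    V: chased
The bracketing above is licensed at every node by one of the given productions, with S at the root.

Grammatical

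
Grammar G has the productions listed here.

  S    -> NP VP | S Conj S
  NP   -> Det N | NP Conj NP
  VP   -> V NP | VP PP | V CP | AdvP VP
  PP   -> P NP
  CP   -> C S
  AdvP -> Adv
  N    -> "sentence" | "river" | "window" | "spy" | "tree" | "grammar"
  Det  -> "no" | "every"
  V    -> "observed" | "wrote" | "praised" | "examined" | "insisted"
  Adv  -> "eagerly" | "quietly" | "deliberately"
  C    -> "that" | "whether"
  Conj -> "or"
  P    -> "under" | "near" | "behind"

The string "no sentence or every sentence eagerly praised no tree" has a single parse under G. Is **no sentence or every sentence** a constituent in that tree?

Yes

[S [NP [NP [Det no] [N sentence]] [Conj or] [NP [Det every] [N sentence]]] [VP [AdvP [Adv eagerly]] [VP [V praised] [NP [Det no] [N tree]]]]]
The words 'no sentence or every sentence' are exhaustively dominated by a single NP node (built by NP → NP Conj NP), so they form a constituent.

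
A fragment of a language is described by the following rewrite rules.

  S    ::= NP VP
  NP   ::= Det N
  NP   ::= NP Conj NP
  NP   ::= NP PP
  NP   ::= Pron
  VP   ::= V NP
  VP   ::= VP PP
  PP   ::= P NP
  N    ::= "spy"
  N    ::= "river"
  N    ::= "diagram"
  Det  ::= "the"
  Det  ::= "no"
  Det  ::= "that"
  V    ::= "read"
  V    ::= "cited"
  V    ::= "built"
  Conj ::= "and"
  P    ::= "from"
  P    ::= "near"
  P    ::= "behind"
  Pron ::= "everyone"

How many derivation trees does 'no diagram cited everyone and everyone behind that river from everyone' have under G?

Two of the 9 distinct bracketings:
[S [NP [Det no] [N diagram]] [VP [V cited] [NP [NP [Pron everyone]] [Conj and] [NP [NP [Pron everyone]] [PP [P behind] [NP [NP [Det that] [N river]] [PP [P from] [NP [Pron everyone]]]]]]]]]
[S [NP [Det no] [N diagram]] [VP [V cited] [NP [NP [Pron everyone]] [Conj and] [NP [NP [NP [Pron everyone]] [PP [P behind] [NP [Det that] [N river]]]] [PP [P from] [NP [Pron everyone]]]]]]]
The trees differ in how a recursive rule is bracketed over the same span.

9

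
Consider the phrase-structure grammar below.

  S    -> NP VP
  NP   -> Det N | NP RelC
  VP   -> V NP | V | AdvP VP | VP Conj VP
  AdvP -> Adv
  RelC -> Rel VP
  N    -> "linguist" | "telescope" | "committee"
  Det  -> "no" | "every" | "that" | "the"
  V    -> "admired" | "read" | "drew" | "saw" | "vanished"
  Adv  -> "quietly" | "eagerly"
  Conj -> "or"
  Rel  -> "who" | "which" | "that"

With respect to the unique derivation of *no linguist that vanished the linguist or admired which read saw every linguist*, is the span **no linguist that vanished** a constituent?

[S [NP [NP [NP [Det no] [N linguist]] [RelC [Rel that] [VP [VP [V vanished] [NP [Det the] [N linguist]]] [Conj or] [VP [V admired]]]]] [RelC [Rel which] [VP [V read]]]] [VP [V saw] [NP [Det every] [N linguist]]]]
The smallest constituent containing 'no linguist that vanished' is the NP spanning 'no linguist that vanished the linguist or admired'; no single node in the tree dominates exactly the given words.

No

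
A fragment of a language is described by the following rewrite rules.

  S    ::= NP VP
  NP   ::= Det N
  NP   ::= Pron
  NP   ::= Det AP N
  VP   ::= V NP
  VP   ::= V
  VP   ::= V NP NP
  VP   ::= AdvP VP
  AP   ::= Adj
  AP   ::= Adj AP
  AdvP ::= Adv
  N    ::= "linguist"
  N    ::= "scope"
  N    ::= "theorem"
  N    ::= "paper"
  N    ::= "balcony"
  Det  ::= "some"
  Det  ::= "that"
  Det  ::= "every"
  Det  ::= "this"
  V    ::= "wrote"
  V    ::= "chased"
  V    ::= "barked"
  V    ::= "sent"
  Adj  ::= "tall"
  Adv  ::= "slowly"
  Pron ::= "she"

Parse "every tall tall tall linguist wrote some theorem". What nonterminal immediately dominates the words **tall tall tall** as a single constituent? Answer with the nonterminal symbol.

[S [NP [Det every] [AP [Adj tall] [AP [Adj tall] [AP [Adj tall]]]] [N linguist]] [VP [V wrote] [NP [Det some] [N theorem]]]]
The span 'tall tall tall' is the AP node built by AP → Adj AP.

AP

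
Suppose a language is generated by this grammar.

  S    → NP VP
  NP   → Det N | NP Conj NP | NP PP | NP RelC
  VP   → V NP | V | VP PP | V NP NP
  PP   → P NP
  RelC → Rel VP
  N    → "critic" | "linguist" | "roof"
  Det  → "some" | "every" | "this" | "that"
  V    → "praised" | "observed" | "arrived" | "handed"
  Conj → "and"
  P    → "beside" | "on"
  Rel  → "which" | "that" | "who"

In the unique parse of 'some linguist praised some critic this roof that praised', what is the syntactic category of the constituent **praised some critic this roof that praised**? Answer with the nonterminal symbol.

VP

S
  NP
    Det: some
    N: linguist
  VP
    V: praised
    NP
      Det: some
      N: critic
    NP
      NP
        Det: this
        N: roof
      RelC
        Rel: that
        VP
          V: praised
The span 'praised some critic this roof that praised' is the VP node built by VP → V NP NP.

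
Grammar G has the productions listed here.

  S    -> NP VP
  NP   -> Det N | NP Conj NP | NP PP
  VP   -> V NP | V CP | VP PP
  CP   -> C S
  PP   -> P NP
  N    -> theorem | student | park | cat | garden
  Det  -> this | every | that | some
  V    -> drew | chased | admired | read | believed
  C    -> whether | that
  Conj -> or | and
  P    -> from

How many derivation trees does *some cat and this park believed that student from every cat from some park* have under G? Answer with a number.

5

Two of the 5 distinct bracketings:
[S [NP [NP [Det some] [N cat]] [Conj and] [NP [Det this] [N park]]] [VP [V believed] [NP [NP [Det that] [N student]] [PP [P from] [NP [NP [Det every] [N cat]] [PP [P from] [NP [Det some] [N park]]]]]]]]
[S [NP [NP [Det some] [N cat]] [Conj and] [NP [Det this] [N park]]] [VP [V believed] [NP [NP [NP [Det that] [N student]] [PP [P from] [NP [Det every] [N cat]]]] [PP [P from] [NP [Det some] [N park]]]]]]
The trees differ in how a recursive rule is bracketed over the same span.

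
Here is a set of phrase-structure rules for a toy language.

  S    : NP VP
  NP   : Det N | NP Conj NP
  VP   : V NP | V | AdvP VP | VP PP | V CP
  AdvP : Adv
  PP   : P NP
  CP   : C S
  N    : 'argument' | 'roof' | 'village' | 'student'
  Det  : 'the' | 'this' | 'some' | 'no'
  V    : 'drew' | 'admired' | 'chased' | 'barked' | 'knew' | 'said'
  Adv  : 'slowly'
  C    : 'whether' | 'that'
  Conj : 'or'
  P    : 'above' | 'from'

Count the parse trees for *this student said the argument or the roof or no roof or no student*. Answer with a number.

5

Two of the 5 distinct bracketings:
[S [NP [Det this] [N student]] [VP [V said] [NP [NP [Det the] [N argument]] [Conj or] [NP [NP [Det the] [N roof]] [Conj or] [NP [NP [Det no] [N roof]] [Conj or] [NP [Det no] [N student]]]]]]]
[S [NP [Det this] [N student]] [VP [V said] [NP [NP [Det the] [N argument]] [Conj or] [NP [NP [NP [Det the] [N roof]] [Conj or] [NP [Det no] [N roof]]] [Conj or] [NP [Det no] [N student]]]]]]
The trees differ in how a recursive rule is bracketed over the same span.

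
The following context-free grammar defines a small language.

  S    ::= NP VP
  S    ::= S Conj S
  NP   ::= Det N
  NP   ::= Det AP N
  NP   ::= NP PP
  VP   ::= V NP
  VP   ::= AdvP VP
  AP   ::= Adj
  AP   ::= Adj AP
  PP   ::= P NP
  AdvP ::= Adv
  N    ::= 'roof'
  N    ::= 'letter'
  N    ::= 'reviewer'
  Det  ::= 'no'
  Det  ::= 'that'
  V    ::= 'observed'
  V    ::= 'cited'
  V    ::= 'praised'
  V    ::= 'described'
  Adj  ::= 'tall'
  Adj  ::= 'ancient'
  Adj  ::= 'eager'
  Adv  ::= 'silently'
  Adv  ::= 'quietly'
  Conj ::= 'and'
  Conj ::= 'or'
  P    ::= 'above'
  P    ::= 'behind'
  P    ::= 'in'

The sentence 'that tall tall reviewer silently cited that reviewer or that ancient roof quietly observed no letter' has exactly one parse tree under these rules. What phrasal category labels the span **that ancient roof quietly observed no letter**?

S
  S
    NP
      Det: that
      AP
        Adj: tall
        AP
          Adj: tall
      N: reviewer
    VP
      AdvP
        Adv: silently
      VP
        V: cited
        NP
          Det: that
          N: reviewer
  Conj: or
  S
    NP
      Det: that
      AP
        Adj: ancient
      N: roof
    VP
      AdvP
        Adv: quietly
      VP
        V: observed
        NP
          Det: no
          N: letter
The span 'that ancient roof quietly observed no letter' is the S node built by S → NP VP.

S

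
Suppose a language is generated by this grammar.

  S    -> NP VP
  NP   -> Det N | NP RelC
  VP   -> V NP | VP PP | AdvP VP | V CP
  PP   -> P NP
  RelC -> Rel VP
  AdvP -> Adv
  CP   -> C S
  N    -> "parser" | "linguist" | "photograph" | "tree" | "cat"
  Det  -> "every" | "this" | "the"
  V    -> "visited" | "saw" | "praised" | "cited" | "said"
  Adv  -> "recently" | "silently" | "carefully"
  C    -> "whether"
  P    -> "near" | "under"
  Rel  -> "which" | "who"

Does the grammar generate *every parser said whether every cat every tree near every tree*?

Ungrammatical

An N word can never sit immediately before a Det word in any string this grammar generates, so the substring 'cat every' rules out a derivation.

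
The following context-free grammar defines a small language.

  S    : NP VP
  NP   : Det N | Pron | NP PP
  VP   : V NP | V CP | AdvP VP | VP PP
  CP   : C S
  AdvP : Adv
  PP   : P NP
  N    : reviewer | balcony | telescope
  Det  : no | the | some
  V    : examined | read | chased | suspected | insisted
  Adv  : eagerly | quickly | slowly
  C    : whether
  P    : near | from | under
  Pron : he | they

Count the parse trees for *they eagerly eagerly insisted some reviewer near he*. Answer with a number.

Two of the 4 distinct bracketings:
[S [NP [Pron they]] [VP [AdvP [Adv eagerly]] [VP [AdvP [Adv eagerly]] [VP [V insisted] [NP [NP [Det some] [N reviewer]] [PP [P near] [NP [Pron he]]]]]]]]
[S [NP [Pron they]] [VP [AdvP [Adv eagerly]] [VP [AdvP [Adv eagerly]] [VP [VP [V insisted] [NP [Det some] [N reviewer]]] [PP [P near] [NP [Pron he]]]]]]]
The difference turns on whether NP → NP PP is used at the relevant span, versus an alternative expansion of NP.

4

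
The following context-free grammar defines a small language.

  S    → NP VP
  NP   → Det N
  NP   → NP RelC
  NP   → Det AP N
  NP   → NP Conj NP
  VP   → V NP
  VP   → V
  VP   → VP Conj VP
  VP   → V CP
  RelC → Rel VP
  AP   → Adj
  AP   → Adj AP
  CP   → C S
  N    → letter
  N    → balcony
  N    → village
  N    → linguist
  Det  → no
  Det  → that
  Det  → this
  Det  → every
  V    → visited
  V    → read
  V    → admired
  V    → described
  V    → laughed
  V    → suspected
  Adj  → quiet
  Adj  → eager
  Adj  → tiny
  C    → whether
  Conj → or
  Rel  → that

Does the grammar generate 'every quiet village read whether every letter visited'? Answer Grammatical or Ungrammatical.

Grammatical

[S [NP [Det every] [AP [Adj quiet]] [N village]] [VP [V read] [CP [C whether] [S [NP [Det every] [N letter]] [VP [V visited]]]]]]
Each bracket corresponds to one application of a listed rule, so the string is derivable from S.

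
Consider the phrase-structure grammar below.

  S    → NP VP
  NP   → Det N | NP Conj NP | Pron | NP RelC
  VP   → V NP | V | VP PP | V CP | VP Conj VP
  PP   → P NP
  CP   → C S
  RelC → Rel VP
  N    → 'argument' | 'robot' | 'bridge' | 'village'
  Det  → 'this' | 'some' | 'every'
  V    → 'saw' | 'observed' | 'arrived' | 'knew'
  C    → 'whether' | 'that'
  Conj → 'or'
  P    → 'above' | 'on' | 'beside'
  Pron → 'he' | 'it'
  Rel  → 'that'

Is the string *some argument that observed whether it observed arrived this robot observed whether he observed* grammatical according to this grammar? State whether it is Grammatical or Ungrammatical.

Ungrammatical

For S → NP VP, every NP-prefix leaves a non-VP remainder: after 'some argument' the remainder is not a VP; after 'some argument that observed' the remainder is not a VP; after 'some argument that observed whether it observed' the remainder is not a VP.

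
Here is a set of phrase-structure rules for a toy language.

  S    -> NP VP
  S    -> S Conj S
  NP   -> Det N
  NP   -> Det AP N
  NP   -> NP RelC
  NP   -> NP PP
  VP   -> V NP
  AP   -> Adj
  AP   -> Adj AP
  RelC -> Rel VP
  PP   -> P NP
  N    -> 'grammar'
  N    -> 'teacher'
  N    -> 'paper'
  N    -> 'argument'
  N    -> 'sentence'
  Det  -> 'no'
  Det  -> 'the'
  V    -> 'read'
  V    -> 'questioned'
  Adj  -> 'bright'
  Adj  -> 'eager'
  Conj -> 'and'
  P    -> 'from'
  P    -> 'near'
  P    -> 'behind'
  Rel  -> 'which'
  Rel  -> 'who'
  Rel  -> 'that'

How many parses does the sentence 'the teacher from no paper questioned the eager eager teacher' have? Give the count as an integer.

1

[S [NP [NP [Det the] [N teacher]] [PP [P from] [NP [Det no] [N paper]]]] [VP [V questioned] [NP [Det the] [AP [Adj eager] [AP [Adj eager]]] [N teacher]]]]
No rule offers an alternative attachment or grouping for any span, so this is the only derivation.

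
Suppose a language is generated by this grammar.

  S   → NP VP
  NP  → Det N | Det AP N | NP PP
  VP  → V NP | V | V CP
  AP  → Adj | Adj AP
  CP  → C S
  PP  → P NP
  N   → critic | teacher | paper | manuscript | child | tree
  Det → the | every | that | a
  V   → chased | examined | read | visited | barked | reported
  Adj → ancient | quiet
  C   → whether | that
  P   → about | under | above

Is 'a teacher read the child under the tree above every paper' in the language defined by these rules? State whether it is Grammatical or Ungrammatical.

Grammatical

[S [NP [Det a] [N teacher]] [VP [V read] [NP [NP [Det the] [N child]] [PP [P under] [NP [NP [Det the] [N tree]] [PP [P above] [NP [Det every] [N paper]]]]]]]]
The bracketing above is licensed at every node by one of the given productions, with S at the root.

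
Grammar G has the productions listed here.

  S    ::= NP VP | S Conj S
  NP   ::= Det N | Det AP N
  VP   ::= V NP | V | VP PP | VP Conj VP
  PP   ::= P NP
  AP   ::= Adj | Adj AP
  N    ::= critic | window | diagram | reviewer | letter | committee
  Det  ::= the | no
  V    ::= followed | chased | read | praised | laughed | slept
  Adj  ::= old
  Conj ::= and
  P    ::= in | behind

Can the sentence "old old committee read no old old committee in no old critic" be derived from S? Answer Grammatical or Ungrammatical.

Ungrammatical

For S → NP VP, no prefix of the string parses as an NP. The alternative S rule S → S Conj S likewise has no satisfying split.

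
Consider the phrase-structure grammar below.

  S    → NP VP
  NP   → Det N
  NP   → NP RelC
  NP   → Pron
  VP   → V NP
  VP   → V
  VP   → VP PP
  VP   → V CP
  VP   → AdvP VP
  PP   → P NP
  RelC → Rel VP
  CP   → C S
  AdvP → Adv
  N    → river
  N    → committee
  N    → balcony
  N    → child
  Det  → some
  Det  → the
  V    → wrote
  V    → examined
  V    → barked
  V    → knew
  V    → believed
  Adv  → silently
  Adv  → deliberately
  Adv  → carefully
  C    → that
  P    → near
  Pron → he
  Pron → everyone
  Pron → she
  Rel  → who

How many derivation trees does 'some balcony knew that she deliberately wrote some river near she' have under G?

Two of the 3 distinct bracketings:
[S [NP [Det some] [N balcony]] [VP [VP [V knew] [CP [C that] [S [NP [Pron she]] [VP [AdvP [Adv deliberately]] [VP [V wrote] [NP [Det some] [N river]]]]]]] [PP [P near] [NP [Pron she]]]]]
[S [NP [Det some] [N balcony]] [VP [V knew] [CP [C that] [S [NP [Pron she]] [VP [VP [AdvP [Adv deliberately]] [VP [V wrote] [NP [Det some] [N river]]]] [PP [P near] [NP [Pron she]]]]]]]]
The trees differ in how a recursive rule is bracketed over the same span.

3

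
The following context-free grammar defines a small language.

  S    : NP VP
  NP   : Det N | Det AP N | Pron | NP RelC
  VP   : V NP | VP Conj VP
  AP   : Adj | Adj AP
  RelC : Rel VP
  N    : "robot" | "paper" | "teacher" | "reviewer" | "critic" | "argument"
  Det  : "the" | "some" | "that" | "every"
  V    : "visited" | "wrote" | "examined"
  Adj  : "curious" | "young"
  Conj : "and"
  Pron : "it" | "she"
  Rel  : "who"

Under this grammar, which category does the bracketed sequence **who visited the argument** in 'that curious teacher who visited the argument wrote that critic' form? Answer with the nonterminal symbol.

S
  NP
    NP
      Det: that
      AP
        Adj: curious
      N: teacher
    RelC
      Rel: who
      VP
        V: visited
        NP
          Det: the
          N: argument
  VP
    V: wrote
    NP
      Det: that
      N: critic
The span 'who visited the argument' is the RelC node built by RelC → Rel VP.

RelC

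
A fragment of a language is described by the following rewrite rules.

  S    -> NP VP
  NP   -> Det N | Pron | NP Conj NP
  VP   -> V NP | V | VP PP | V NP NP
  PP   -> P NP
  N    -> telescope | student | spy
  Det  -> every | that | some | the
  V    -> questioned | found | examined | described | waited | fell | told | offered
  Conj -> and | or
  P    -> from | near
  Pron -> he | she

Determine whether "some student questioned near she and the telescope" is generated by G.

S
  NP
    Det: some
    N: student
  VP
    VP
      V: questioned
    PP
      P: near
      NP
        NP
          Pron: she
        Conj: and
        NP
          Det: the
          N: telescope
The bracketing above is licensed at every node by one of the given productions, with S at the root.

Grammatical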